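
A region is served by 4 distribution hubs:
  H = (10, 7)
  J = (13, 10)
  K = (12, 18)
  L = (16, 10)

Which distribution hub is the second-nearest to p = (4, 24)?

Since √ is increasing, it suffices to compare squared distances:
|pH|² = (4−10)² + (24−7)² = 36 + 289 = 325
|pJ|² = (4−13)² + (24−10)² = 81 + 196 = 277
|pK|² = (4−12)² + (24−18)² = 64 + 36 = 100
|pL|² = (4−16)² + (24−10)² = 144 + 196 = 340
Sorted ascending: K, J, H, … — the second-nearest is J.

J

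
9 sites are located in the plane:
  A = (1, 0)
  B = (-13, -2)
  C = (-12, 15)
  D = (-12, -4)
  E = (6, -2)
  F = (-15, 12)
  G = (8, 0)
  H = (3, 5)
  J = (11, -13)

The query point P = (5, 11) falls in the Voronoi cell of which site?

H

Since √ is increasing, it suffices to compare squared distances:
|PA|² = 16 + 121 = 137
|PB|² = 324 + 169 = 493
|PC|² = 289 + 16 = 305
|PD|² = 289 + 225 = 514
|PE|² = 1 + 169 = 170
|PF|² = 400 + 1 = 401
|PG|² = 9 + 121 = 130
|PH|² = 4 + 36 = 40
|PJ|² = 36 + 576 = 612
The smallest is to H, so P lies in the Voronoi region of H.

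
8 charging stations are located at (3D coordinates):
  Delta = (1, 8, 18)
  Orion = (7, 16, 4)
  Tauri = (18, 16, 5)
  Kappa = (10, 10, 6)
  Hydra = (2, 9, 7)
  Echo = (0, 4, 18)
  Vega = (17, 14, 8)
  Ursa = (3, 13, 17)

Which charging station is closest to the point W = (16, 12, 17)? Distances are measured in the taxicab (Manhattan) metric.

Vega

d(W, Delta) = |16−1| + |12−8| + |17−18| = 15 + 4 + 1 = 20
d(W, Orion) = |16−7| + |12−16| + |17−4| = 9 + 4 + 13 = 26
d(W, Tauri) = |16−18| + |12−16| + |17−5| = 2 + 4 + 12 = 18
d(W, Kappa) = |16−10| + |12−10| + |17−6| = 6 + 2 + 11 = 19
d(W, Hydra) = |16−2| + |12−9| + |17−7| = 14 + 3 + 10 = 27
d(W, Echo) = |16−0| + |12−4| + |17−18| = 16 + 8 + 1 = 25
d(W, Vega) = |16−17| + |12−14| + |17−8| = 1 + 2 + 9 = 12
d(W, Ursa) = |16−3| + |12−13| + |17−17| = 13 + 1 + 0 = 14
Vega is nearest.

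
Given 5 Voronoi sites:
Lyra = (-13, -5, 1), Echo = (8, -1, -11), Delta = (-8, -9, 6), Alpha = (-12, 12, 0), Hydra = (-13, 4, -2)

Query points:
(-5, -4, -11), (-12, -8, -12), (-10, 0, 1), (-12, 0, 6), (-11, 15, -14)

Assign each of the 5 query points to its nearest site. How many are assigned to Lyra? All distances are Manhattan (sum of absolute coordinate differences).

3

(-5, -4, -11) — d to each: Lyra:21, Echo:16, Delta:25, Alpha:34, Hydra:25 → nearest is Echo
(-12, -8, -12) — d to each: Lyra:17, Echo:28, Delta:23, Alpha:32, Hydra:23 → nearest is Lyra
(-10, 0, 1) — d to each: Lyra:8, Echo:31, Delta:16, Alpha:15, Hydra:10 → nearest is Lyra
(-12, 0, 6) — d to each: Lyra:11, Echo:38, Delta:13, Alpha:18, Hydra:13 → nearest is Lyra
(-11, 15, -14) — d to each: Lyra:37, Echo:38, Delta:47, Alpha:18, Hydra:25 → nearest is Alpha
3 of the 5 points have Lyra as nearest.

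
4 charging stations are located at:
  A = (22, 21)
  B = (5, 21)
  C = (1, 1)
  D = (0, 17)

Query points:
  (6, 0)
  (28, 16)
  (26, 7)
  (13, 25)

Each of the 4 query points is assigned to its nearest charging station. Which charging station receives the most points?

(6, 0) — d² to each: A:697, B:442, C:26, D:325 → nearest is C
(28, 16) — d² to each: A:61, B:554, C:954, D:785 → nearest is A
(26, 7) — d² to each: A:212, B:637, C:661, D:776 → nearest is A
(13, 25) — d² to each: A:97, B:80, C:720, D:233 → nearest is B
Tally — A:2, B:1, C:1. A captures the most (2).

A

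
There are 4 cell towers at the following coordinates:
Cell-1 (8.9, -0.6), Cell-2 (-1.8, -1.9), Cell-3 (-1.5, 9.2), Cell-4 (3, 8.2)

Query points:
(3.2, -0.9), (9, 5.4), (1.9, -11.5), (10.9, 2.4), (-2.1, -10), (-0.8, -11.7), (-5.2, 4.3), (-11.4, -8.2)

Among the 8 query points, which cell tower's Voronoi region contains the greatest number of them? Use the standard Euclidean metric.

(3.2, -0.9) — d² to each: Cell-1:32.58, Cell-2:26, Cell-3:124.1, Cell-4:82.85 → nearest is Cell-2
(9, 5.4) — d² to each: Cell-1:36.01, Cell-2:169.93, Cell-3:124.69, Cell-4:43.84 → nearest is Cell-1
(1.9, -11.5) — d² to each: Cell-1:167.81, Cell-2:105.85, Cell-3:440.05, Cell-4:389.3 → nearest is Cell-2
(10.9, 2.4) — d² to each: Cell-1:13, Cell-2:179.78, Cell-3:200, Cell-4:96.05 → nearest is Cell-1
(-2.1, -10) — d² to each: Cell-1:209.36, Cell-2:65.7, Cell-3:369, Cell-4:357.25 → nearest is Cell-2
(-0.8, -11.7) — d² to each: Cell-1:217.3, Cell-2:97.04, Cell-3:437.3, Cell-4:410.45 → nearest is Cell-2
(-5.2, 4.3) — d² to each: Cell-1:222.82, Cell-2:50, Cell-3:37.7, Cell-4:82.45 → nearest is Cell-3
(-11.4, -8.2) — d² to each: Cell-1:469.85, Cell-2:131.85, Cell-3:400.77, Cell-4:476.32 → nearest is Cell-2
Tally — Cell-1:2, Cell-2:5, Cell-3:1. Cell-2 captures the most (5).

Cell-2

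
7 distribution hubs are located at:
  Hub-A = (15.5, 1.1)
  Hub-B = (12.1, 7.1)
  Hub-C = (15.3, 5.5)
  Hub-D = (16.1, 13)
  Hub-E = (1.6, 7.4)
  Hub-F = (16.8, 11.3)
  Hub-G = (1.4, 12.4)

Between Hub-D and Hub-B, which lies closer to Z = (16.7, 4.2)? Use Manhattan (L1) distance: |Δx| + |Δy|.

d(Z, Hub-D) = |16.7−16.1| + |4.2−13| = 0.6 + 8.8 = 9.4
d(Z, Hub-B) = |16.7−12.1| + |4.2−7.1| = 4.6 + 2.9 = 7.5
9.4 > 7.5, so Hub-B is closer.

Hub-B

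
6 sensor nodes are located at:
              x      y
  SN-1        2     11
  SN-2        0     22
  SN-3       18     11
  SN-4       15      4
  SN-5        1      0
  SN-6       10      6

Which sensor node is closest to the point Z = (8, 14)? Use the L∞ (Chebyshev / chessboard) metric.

d(Z, SN-1) = max(6, 3) = 6
d(Z, SN-2) = max(8, 8) = 8
d(Z, SN-3) = max(10, 3) = 10
d(Z, SN-4) = max(7, 10) = 10
d(Z, SN-5) = max(7, 14) = 14
d(Z, SN-6) = max(2, 8) = 8
Minimum is at SN-1.

SN-1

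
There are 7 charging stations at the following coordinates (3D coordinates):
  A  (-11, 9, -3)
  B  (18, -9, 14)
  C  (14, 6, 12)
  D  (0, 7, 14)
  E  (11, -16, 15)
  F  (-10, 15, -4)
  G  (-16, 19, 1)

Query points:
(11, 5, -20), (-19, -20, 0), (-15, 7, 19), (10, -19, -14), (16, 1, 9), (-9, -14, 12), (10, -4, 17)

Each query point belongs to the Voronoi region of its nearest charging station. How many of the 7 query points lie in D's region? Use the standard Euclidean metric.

(11, 5, -20) — d² to each: A:789, B:1401, C:1034, D:1281, E:1666, F:797, G:1366 → nearest is A
(-19, -20, 0) — d² to each: A:914, B:1686, C:1909, D:1286, E:1141, F:1322, G:1531 → nearest is A
(-15, 7, 19) — d² to each: A:504, B:1370, C:891, D:250, E:1221, F:618, G:469 → nearest is D
(10, -19, -14) — d² to each: A:1346, B:948, C:1317, D:1560, E:851, F:1656, G:2345 → nearest is E
(16, 1, 9) — d² to each: A:937, B:129, C:38, D:317, E:350, F:1041, G:1412 → nearest is C
(-9, -14, 12) — d² to each: A:758, B:758, C:929, D:526, E:413, F:1098, G:1259 → nearest is E
(10, -4, 17) — d² to each: A:1010, B:98, C:141, D:230, E:149, F:1202, G:1461 → nearest is B
1 of the 7 points has D as nearest.

1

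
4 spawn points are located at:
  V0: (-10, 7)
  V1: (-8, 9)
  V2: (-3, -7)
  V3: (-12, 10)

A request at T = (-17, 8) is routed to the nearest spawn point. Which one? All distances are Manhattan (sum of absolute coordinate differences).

V3

d(T,V0) = |-17−(-10)| + |8−7| = 7 + 1 = 8
d(T,V1) = |-17−(-8)| + |8−9| = 9 + 1 = 10
d(T,V2) = |-17−(-3)| + |8−(-7)| = 14 + 15 = 29
d(T,V3) = |-17−(-12)| + |8−10| = 5 + 2 = 7
Minimum is at V3.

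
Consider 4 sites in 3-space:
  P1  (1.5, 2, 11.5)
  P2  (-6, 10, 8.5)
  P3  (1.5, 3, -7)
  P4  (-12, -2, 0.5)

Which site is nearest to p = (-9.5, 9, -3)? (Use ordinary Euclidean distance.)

P4

Since √ is increasing, it suffices to compare squared distances:
|pP1|² = (-9.5−1.5)² + (9−2)² + (-3−11.5)² = 121 + 49 + 210.25 = 380.25
|pP2|² = (-9.5−(-6))² + (9−10)² + (-3−8.5)² = 12.25 + 1 + 132.25 = 145.5
|pP3|² = (-9.5−1.5)² + (9−3)² + (-3−(-7))² = 121 + 36 + 16 = 173
|pP4|² = (-9.5−(-12))² + (9−(-2))² + (-3−0.5)² = 6.25 + 121 + 12.25 = 139.5
The smallest is to P4, so p lies in the Voronoi region of P4.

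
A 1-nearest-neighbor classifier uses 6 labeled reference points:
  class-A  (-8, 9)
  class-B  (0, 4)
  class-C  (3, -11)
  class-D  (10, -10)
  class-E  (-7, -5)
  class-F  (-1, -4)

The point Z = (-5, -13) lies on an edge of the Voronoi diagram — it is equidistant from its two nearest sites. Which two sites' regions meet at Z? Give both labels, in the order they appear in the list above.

Squared distances from Z to each site:
d²(Z, class-A) = (-5−(-8))² + (-13−9)² = 9 + 484 = 493
d²(Z, class-B) = (-5−0)² + (-13−4)² = 25 + 289 = 314
d²(Z, class-C) = (-5−3)² + (-13−(-11))² = 64 + 4 = 68
d²(Z, class-D) = (-5−10)² + (-13−(-10))² = 225 + 9 = 234
d²(Z, class-E) = (-5−(-7))² + (-13−(-5))² = 4 + 64 = 68
d²(Z, class-F) = (-5−(-1))² + (-13−(-4))² = 16 + 81 = 97
Z is equidistant from class-C and class-E (both at squared distance 68), and every other site is strictly farther — so Z lies on the class-C–class-E Voronoi edge.

class-C and class-E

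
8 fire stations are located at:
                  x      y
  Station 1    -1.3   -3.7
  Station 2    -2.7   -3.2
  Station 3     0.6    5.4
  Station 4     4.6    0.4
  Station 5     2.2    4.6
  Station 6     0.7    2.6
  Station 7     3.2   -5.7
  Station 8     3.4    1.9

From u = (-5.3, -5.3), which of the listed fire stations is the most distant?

Compare squared distances (the ordering matches that of the actual distances):
d²(u, Station 1) = 16 + 2.56 = 18.56
d²(u, Station 2) = 6.76 + 4.41 = 11.17
d²(u, Station 3) = 34.81 + 114.49 = 149.3
d²(u, Station 4) = 98.01 + 32.49 = 130.5
d²(u, Station 5) = 56.25 + 98.01 = 154.26
d²(u, Station 6) = 36 + 62.41 = 98.41
d²(u, Station 7) = 72.25 + 0.16 = 72.41
d²(u, Station 8) = 75.69 + 51.84 = 127.53
The largest is to Station 5.

Station 5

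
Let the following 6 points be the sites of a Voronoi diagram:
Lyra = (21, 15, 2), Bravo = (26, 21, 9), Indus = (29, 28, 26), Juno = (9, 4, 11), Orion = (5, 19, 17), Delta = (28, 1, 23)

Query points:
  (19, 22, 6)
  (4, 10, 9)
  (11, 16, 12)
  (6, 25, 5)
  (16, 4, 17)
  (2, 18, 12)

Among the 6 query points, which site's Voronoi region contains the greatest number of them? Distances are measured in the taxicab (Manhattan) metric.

Orion

(19, 22, 6) — d to each: Lyra:13, Bravo:11, Indus:36, Juno:33, Orion:28, Delta:47 → nearest is Bravo
(4, 10, 9) — d to each: Lyra:29, Bravo:33, Indus:60, Juno:13, Orion:18, Delta:47 → nearest is Juno
(11, 16, 12) — d to each: Lyra:21, Bravo:23, Indus:44, Juno:15, Orion:14, Delta:43 → nearest is Orion
(6, 25, 5) — d to each: Lyra:28, Bravo:28, Indus:47, Juno:30, Orion:19, Delta:64 → nearest is Orion
(16, 4, 17) — d to each: Lyra:31, Bravo:35, Indus:46, Juno:13, Orion:26, Delta:21 → nearest is Juno
(2, 18, 12) — d to each: Lyra:32, Bravo:30, Indus:51, Juno:22, Orion:9, Delta:54 → nearest is Orion
Tally — Bravo:1, Juno:2, Orion:3. Orion captures the most (3).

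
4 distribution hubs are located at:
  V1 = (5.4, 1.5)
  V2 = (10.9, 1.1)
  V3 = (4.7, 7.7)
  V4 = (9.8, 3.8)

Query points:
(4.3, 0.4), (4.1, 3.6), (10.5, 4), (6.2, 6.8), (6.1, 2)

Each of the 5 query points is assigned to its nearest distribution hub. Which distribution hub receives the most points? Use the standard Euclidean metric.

V1

(4.3, 0.4) — d² to each: V1:2.42, V2:44.05, V3:53.45, V4:41.81 → nearest is V1
(4.1, 3.6) — d² to each: V1:6.1, V2:52.49, V3:17.17, V4:32.53 → nearest is V1
(10.5, 4) — d² to each: V1:32.26, V2:8.57, V3:47.33, V4:0.53 → nearest is V4
(6.2, 6.8) — d² to each: V1:28.73, V2:54.58, V3:3.06, V4:21.96 → nearest is V3
(6.1, 2) — d² to each: V1:0.74, V2:23.85, V3:34.45, V4:16.93 → nearest is V1
Tally — V1:3, V3:1, V4:1. V1 captures the most (3).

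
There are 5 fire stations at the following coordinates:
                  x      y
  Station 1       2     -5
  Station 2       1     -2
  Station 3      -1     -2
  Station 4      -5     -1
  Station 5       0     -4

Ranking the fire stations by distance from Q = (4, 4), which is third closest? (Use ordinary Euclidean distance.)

Station 5

Squared Euclidean distances:
d²(Q, Station 1) = 4 + 81 = 85
d²(Q, Station 2) = 9 + 36 = 45
d²(Q, Station 3) = 25 + 36 = 61
d²(Q, Station 4) = 81 + 25 = 106
d²(Q, Station 5) = 16 + 64 = 80
Sorted ascending: Station 2, Station 3, Station 5, Station 1, … — the third-nearest is Station 5.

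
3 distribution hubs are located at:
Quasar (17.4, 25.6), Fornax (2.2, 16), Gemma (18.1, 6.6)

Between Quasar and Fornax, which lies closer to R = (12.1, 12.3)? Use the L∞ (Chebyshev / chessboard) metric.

Fornax

d(R, Quasar) = max(5.3, 13.3) = 13.3
d(R, Fornax) = max(9.9, 3.7) = 9.9
13.3 > 9.9, so Fornax is closer.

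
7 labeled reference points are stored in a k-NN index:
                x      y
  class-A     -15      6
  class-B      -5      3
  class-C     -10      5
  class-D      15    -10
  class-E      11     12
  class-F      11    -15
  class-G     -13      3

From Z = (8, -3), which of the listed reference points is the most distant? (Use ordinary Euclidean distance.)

class-A

Squared Euclidean distances:
d²(Z, class-A) = 529 + 81 = 610
d²(Z, class-B) = 169 + 36 = 205
d²(Z, class-C) = 324 + 64 = 388
d²(Z, class-D) = 49 + 49 = 98
d²(Z, class-E) = 9 + 225 = 234
d²(Z, class-F) = 9 + 144 = 153
d²(Z, class-G) = 441 + 36 = 477
The largest is to class-A.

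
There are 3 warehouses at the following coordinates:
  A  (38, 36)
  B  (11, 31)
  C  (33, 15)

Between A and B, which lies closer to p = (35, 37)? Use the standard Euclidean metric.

A

Compare squared distances:
|pA|² = (35−38)² + (37−36)² = 9 + 1 = 10
|pB|² = (35−11)² + (37−31)² = 576 + 36 = 612
10 < 612, so A is closer.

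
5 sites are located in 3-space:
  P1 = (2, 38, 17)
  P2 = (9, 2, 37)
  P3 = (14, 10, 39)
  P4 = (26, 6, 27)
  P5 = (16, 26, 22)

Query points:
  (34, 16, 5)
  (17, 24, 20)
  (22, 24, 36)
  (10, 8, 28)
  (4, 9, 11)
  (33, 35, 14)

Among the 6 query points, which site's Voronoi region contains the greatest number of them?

P5

(34, 16, 5) — d² to each: P1:1652, P2:1845, P3:1592, P4:648, P5:713 → nearest is P4
(17, 24, 20) — d² to each: P1:430, P2:837, P3:566, P4:454, P5:9 → nearest is P5
(22, 24, 36) — d² to each: P1:957, P2:654, P3:269, P4:421, P5:236 → nearest is P5
(10, 8, 28) — d² to each: P1:1085, P2:118, P3:141, P4:261, P5:396 → nearest is P2
(4, 9, 11) — d² to each: P1:881, P2:750, P3:885, P4:749, P5:554 → nearest is P5
(33, 35, 14) — d² to each: P1:979, P2:2194, P3:1611, P4:1059, P5:434 → nearest is P5
Tally — P2:1, P4:1, P5:4. P5 captures the most (4).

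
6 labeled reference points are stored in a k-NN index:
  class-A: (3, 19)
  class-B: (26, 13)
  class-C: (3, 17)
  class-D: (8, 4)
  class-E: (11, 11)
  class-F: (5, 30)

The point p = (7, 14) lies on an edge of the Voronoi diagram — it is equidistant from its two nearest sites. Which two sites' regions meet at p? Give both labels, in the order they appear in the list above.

Squared distances from p to each site:
d²(p, class-A) = (7−3)² + (14−19)² = 16 + 25 = 41
d²(p, class-B) = (7−26)² + (14−13)² = 361 + 1 = 362
d²(p, class-C) = (7−3)² + (14−17)² = 16 + 9 = 25
d²(p, class-D) = (7−8)² + (14−4)² = 1 + 100 = 101
d²(p, class-E) = (7−11)² + (14−11)² = 16 + 9 = 25
d²(p, class-F) = (7−5)² + (14−30)² = 4 + 256 = 260
p is equidistant from class-C and class-E (both at squared distance 25), and every other site is strictly farther — so p lies on the class-C–class-E Voronoi edge.

class-C and class-E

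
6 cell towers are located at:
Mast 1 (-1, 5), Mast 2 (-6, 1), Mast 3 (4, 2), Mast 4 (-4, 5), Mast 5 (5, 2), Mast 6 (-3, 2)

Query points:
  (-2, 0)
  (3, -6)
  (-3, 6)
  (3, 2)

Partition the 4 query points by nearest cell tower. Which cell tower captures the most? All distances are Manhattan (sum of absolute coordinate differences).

(-2, 0) — d to each: Mast 1:6, Mast 2:5, Mast 3:8, Mast 4:7, Mast 5:9, Mast 6:3 → nearest is Mast 6
(3, -6) — d to each: Mast 1:15, Mast 2:16, Mast 3:9, Mast 4:18, Mast 5:10, Mast 6:14 → nearest is Mast 3
(-3, 6) — d to each: Mast 1:3, Mast 2:8, Mast 3:11, Mast 4:2, Mast 5:12, Mast 6:4 → nearest is Mast 4
(3, 2) — d to each: Mast 1:7, Mast 2:10, Mast 3:1, Mast 4:10, Mast 5:2, Mast 6:6 → nearest is Mast 3
Tally — Mast 3:2, Mast 4:1, Mast 6:1. Mast 3 captures the most (2).

Mast 3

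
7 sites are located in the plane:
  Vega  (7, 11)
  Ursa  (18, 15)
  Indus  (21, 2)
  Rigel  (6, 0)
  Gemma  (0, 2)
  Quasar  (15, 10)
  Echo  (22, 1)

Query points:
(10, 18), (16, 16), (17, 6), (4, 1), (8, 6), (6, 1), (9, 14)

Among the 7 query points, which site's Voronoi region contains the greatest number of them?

(10, 18) — d² to each: Vega:58, Ursa:73, Indus:377, Rigel:340, Gemma:356, Quasar:89, Echo:433 → nearest is Vega
(16, 16) — d² to each: Vega:106, Ursa:5, Indus:221, Rigel:356, Gemma:452, Quasar:37, Echo:261 → nearest is Ursa
(17, 6) — d² to each: Vega:125, Ursa:82, Indus:32, Rigel:157, Gemma:305, Quasar:20, Echo:50 → nearest is Quasar
(4, 1) — d² to each: Vega:109, Ursa:392, Indus:290, Rigel:5, Gemma:17, Quasar:202, Echo:324 → nearest is Rigel
(8, 6) — d² to each: Vega:26, Ursa:181, Indus:185, Rigel:40, Gemma:80, Quasar:65, Echo:221 → nearest is Vega
(6, 1) — d² to each: Vega:101, Ursa:340, Indus:226, Rigel:1, Gemma:37, Quasar:162, Echo:256 → nearest is Rigel
(9, 14) — d² to each: Vega:13, Ursa:82, Indus:288, Rigel:205, Gemma:225, Quasar:52, Echo:338 → nearest is Vega
Tally — Vega:3, Ursa:1, Rigel:2, Quasar:1. Vega captures the most (3).

Vega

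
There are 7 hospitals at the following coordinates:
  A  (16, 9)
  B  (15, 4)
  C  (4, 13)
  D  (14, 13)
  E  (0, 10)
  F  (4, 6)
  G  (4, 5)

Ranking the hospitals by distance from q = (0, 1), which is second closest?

Compare squared distances (the ordering matches that of the actual distances):
|qA|² = (0−16)² + (1−9)² = 256 + 64 = 320
|qB|² = (0−15)² + (1−4)² = 225 + 9 = 234
|qC|² = (0−4)² + (1−13)² = 16 + 144 = 160
|qD|² = (0−14)² + (1−13)² = 196 + 144 = 340
|qE|² = (0−0)² + (1−10)² = 0 + 81 = 81
|qF|² = (0−4)² + (1−6)² = 16 + 25 = 41
|qG|² = (0−4)² + (1−5)² = 16 + 16 = 32
Sorted ascending: G, F, E, … — the second-nearest is F.

F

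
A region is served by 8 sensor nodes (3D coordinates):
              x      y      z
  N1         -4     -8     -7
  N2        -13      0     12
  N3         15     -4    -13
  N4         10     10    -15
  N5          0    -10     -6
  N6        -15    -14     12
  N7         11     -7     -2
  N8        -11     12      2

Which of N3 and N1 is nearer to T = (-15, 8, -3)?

N1

Compare squared distances:
|TN3|² = (-15−15)² + (8−(-4))² + (-3−(-13))² = 900 + 144 + 100 = 1144
|TN1|² = (-15−(-4))² + (8−(-8))² + (-3−(-7))² = 121 + 256 + 16 = 393
1144 > 393, so N1 is closer.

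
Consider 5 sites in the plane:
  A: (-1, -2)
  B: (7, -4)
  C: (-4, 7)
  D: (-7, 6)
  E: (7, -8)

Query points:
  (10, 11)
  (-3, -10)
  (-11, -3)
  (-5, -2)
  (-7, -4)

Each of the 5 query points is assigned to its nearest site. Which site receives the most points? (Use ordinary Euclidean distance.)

(10, 11) — d² to each: A:290, B:234, C:212, D:314, E:370 → nearest is C
(-3, -10) — d² to each: A:68, B:136, C:290, D:272, E:104 → nearest is A
(-11, -3) — d² to each: A:101, B:325, C:149, D:97, E:349 → nearest is D
(-5, -2) — d² to each: A:16, B:148, C:82, D:68, E:180 → nearest is A
(-7, -4) — d² to each: A:40, B:196, C:130, D:100, E:212 → nearest is A
Tally — A:3, C:1, D:1. A captures the most (3).

A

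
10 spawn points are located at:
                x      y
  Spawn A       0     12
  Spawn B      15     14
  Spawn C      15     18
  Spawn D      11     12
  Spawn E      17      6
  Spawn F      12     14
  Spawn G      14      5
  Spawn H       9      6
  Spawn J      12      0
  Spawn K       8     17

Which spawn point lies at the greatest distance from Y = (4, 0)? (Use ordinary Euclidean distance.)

Compare squared distances (the ordering matches that of the actual distances):
d²(Y, Spawn A) = 16 + 144 = 160
d²(Y, Spawn B) = 121 + 196 = 317
d²(Y, Spawn C) = 121 + 324 = 445
d²(Y, Spawn D) = 49 + 144 = 193
d²(Y, Spawn E) = 169 + 36 = 205
d²(Y, Spawn F) = 64 + 196 = 260
d²(Y, Spawn G) = 100 + 25 = 125
d²(Y, Spawn H) = 25 + 36 = 61
d²(Y, Spawn J) = 64 + 0 = 64
d²(Y, Spawn K) = 16 + 289 = 305
The largest is to Spawn C.

Spawn C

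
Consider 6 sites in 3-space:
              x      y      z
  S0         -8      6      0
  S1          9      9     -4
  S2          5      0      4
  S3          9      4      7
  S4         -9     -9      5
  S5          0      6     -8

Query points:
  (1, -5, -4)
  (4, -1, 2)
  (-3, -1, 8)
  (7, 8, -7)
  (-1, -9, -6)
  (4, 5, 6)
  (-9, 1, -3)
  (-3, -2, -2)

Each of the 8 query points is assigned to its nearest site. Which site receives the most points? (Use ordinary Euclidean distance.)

S2

(1, -5, -4) — d² to each: S0:218, S1:260, S2:105, S3:266, S4:197, S5:138 → nearest is S2
(4, -1, 2) — d² to each: S0:197, S1:161, S2:6, S3:75, S4:242, S5:165 → nearest is S2
(-3, -1, 8) — d² to each: S0:138, S1:388, S2:81, S3:170, S4:109, S5:314 → nearest is S2
(7, 8, -7) — d² to each: S0:278, S1:14, S2:189, S3:216, S4:689, S5:54 → nearest is S1
(-1, -9, -6) — d² to each: S0:310, S1:428, S2:217, S3:438, S4:185, S5:230 → nearest is S4
(4, 5, 6) — d² to each: S0:181, S1:141, S2:30, S3:27, S4:366, S5:213 → nearest is S3
(-9, 1, -3) — d² to each: S0:35, S1:389, S2:246, S3:433, S4:164, S5:131 → nearest is S0
(-3, -2, -2) — d² to each: S0:93, S1:269, S2:104, S3:261, S4:134, S5:109 → nearest is S0
Tally — S0:2, S1:1, S2:3, S3:1, S4:1. S2 captures the most (3).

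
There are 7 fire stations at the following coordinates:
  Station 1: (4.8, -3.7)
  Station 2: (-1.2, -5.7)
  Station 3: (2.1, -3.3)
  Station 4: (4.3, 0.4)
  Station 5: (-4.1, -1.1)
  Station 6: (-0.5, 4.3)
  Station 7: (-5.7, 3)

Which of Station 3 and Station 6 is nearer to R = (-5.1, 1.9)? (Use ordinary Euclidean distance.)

Compare squared distances:
d²(R, Station 3) = (-5.1−2.1)² + (1.9−(-3.3))² = 51.84 + 27.04 = 78.88
d²(R, Station 6) = (-5.1−(-0.5))² + (1.9−4.3)² = 21.16 + 5.76 = 26.92
78.88 > 26.92, so Station 6 is closer.

Station 6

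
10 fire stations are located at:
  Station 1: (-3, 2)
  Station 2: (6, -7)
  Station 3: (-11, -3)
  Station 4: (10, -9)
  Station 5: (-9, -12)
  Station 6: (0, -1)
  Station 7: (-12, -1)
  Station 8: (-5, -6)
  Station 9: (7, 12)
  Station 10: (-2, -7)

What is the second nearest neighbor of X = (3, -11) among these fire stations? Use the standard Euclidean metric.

Station 10

Since √ is increasing, it suffices to compare squared distances:
d²(X, Station 1) = 36 + 169 = 205
d²(X, Station 2) = 9 + 16 = 25
d²(X, Station 3) = 196 + 64 = 260
d²(X, Station 4) = 49 + 4 = 53
d²(X, Station 5) = 144 + 1 = 145
d²(X, Station 6) = 9 + 100 = 109
d²(X, Station 7) = 225 + 100 = 325
d²(X, Station 8) = 64 + 25 = 89
d²(X, Station 9) = 16 + 529 = 545
d²(X, Station 10) = 25 + 16 = 41
Sorted ascending: Station 2, Station 10, Station 4, … — the second-nearest is Station 10.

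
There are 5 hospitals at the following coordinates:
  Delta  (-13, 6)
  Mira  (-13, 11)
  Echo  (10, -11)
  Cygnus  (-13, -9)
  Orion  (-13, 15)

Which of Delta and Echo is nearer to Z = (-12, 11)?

Delta

Compare squared distances:
d²(Z, Delta) = (-12−(-13))² + (11−6)² = 1 + 25 = 26
d²(Z, Echo) = (-12−10)² + (11−(-11))² = 484 + 484 = 968
26 < 968, so Delta is closer.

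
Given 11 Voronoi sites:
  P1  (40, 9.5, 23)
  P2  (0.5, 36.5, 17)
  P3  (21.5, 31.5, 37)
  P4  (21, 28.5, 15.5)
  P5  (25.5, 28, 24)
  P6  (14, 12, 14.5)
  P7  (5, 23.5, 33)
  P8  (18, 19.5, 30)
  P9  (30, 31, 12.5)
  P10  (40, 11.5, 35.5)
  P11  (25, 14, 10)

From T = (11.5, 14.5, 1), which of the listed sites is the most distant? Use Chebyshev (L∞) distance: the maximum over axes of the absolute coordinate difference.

d(T,P1) = max(28.5, 5, 22) = 28.5
d(T,P2) = max(11, 22, 16) = 22
d(T,P3) = max(10, 17, 36) = 36
d(T,P4) = max(9.5, 14, 14.5) = 14.5
d(T,P5) = max(14, 13.5, 23) = 23
d(T,P6) = max(2.5, 2.5, 13.5) = 13.5
d(T,P7) = max(6.5, 9, 32) = 32
d(T,P8) = max(6.5, 5, 29) = 29
d(T,P9) = max(18.5, 16.5, 11.5) = 18.5
d(T, P10) = max(28.5, 3, 34.5) = 34.5
d(T, P11) = max(13.5, 0.5, 9) = 13.5
The largest is to P3.

P3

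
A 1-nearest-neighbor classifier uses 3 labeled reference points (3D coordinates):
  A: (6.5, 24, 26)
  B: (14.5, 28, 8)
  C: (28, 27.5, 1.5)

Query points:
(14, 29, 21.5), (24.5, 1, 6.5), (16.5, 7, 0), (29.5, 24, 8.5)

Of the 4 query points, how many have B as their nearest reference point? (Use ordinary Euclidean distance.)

(14, 29, 21.5) — d² to each: A:101.5, B:183.5, C:598.25 → nearest is A
(24.5, 1, 6.5) — d² to each: A:1233.25, B:831.25, C:739.5 → nearest is C
(16.5, 7, 0) — d² to each: A:1065, B:509, C:554.75 → nearest is B
(29.5, 24, 8.5) — d² to each: A:835.25, B:241.25, C:63.5 → nearest is C
1 of the 4 points has B as nearest.

1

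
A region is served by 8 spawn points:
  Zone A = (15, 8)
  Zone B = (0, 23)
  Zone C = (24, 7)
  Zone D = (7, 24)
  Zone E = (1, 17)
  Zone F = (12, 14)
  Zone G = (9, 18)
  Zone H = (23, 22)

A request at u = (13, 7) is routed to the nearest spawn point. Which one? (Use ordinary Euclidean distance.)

Squared Euclidean distances:
d²(u, Zone A) = 4 + 1 = 5
d²(u, Zone B) = 169 + 256 = 425
d²(u, Zone C) = 121 + 0 = 121
d²(u, Zone D) = 36 + 289 = 325
d²(u, Zone E) = 144 + 100 = 244
d²(u, Zone F) = 1 + 49 = 50
d²(u, Zone G) = 16 + 121 = 137
d²(u, Zone H) = 100 + 225 = 325
Zone A is nearest.

Zone A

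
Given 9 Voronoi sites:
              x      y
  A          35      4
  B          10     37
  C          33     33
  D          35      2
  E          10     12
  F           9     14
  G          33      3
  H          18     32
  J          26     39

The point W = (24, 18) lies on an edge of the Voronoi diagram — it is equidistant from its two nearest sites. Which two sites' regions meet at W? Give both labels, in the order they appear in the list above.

Squared distances from W to each site:
|WA|² = (24−35)² + (18−4)² = 121 + 196 = 317
|WB|² = (24−10)² + (18−37)² = 196 + 361 = 557
|WC|² = (24−33)² + (18−33)² = 81 + 225 = 306
|WD|² = (24−35)² + (18−2)² = 121 + 256 = 377
|WE|² = (24−10)² + (18−12)² = 196 + 36 = 232
|WF|² = (24−9)² + (18−14)² = 225 + 16 = 241
|WG|² = (24−33)² + (18−3)² = 81 + 225 = 306
|WH|² = (24−18)² + (18−32)² = 36 + 196 = 232
|WJ|² = (24−26)² + (18−39)² = 4 + 441 = 445
W is equidistant from E and H (both at squared distance 232), and every other site is strictly farther — so W lies on the E–H Voronoi edge.

E and H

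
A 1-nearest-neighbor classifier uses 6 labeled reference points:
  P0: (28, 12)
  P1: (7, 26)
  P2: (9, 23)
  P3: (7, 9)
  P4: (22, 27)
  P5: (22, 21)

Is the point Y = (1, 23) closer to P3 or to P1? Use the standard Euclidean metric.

P1

Compare squared distances:
|YP3|² = (1−7)² + (23−9)² = 36 + 196 = 232
|YP1|² = (1−7)² + (23−26)² = 36 + 9 = 45
232 > 45, so P1 is closer.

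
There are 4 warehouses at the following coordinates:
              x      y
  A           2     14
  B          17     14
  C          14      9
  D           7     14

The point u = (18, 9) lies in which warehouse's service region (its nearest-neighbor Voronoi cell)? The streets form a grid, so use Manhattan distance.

d(u,A) = 16 + 5 = 21
d(u,B) = 1 + 5 = 6
d(u,C) = 4 + 0 = 4
d(u,D) = 11 + 5 = 16
The smallest is to C, so u lies in the Voronoi region of C.

C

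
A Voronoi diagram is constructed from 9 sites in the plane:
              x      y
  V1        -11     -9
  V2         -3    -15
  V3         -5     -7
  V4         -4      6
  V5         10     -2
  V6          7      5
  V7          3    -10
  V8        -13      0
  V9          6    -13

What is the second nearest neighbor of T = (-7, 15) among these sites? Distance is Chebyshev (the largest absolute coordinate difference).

d(T,V1) = max(4, 24) = 24
d(T,V2) = max(4, 30) = 30
d(T,V3) = max(2, 22) = 22
d(T,V4) = max(3, 9) = 9
d(T,V5) = max(17, 17) = 17
d(T,V6) = max(14, 10) = 14
d(T,V7) = max(10, 25) = 25
d(T,V8) = max(6, 15) = 15
d(T,V9) = max(13, 28) = 28
Sorted ascending: V4, V6, V8, … — the second-nearest is V6.

V6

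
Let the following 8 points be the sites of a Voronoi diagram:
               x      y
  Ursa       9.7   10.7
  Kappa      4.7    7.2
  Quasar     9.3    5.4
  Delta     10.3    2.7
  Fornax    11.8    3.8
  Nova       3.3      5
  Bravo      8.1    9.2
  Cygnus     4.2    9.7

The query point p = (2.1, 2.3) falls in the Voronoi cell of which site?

Nova

Since √ is increasing, it suffices to compare squared distances:
d²(p, Ursa) = 57.76 + 70.56 = 128.32
d²(p, Kappa) = 6.76 + 24.01 = 30.77
d²(p, Quasar) = 51.84 + 9.61 = 61.45
d²(p, Delta) = 67.24 + 0.16 = 67.4
d²(p, Fornax) = 94.09 + 2.25 = 96.34
d²(p, Nova) = 1.44 + 7.29 = 8.73
d²(p, Bravo) = 36 + 47.61 = 83.61
d²(p, Cygnus) = 4.41 + 54.76 = 59.17
Minimum is at Nova.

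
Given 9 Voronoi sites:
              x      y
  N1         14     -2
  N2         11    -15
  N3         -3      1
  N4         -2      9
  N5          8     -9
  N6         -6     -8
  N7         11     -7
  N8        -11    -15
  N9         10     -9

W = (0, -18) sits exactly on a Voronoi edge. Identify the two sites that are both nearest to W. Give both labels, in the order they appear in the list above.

N2 and N8

Squared distances from W to each site:
|WN1|² = (0−14)² + (-18−(-2))² = 196 + 256 = 452
|WN2|² = (0−11)² + (-18−(-15))² = 121 + 9 = 130
|WN3|² = (0−(-3))² + (-18−1)² = 9 + 361 = 370
|WN4|² = (0−(-2))² + (-18−9)² = 4 + 729 = 733
|WN5|² = (0−8)² + (-18−(-9))² = 64 + 81 = 145
|WN6|² = (0−(-6))² + (-18−(-8))² = 36 + 100 = 136
|WN7|² = (0−11)² + (-18−(-7))² = 121 + 121 = 242
|WN8|² = (0−(-11))² + (-18−(-15))² = 121 + 9 = 130
|WN9|² = (0−10)² + (-18−(-9))² = 100 + 81 = 181
W is equidistant from N2 and N8 (both at squared distance 130), and every other site is strictly farther — so W lies on the N2–N8 Voronoi edge.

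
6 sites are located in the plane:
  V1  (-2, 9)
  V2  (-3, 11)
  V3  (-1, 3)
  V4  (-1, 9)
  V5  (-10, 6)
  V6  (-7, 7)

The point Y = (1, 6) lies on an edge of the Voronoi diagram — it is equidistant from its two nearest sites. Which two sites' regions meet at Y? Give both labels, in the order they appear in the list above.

Squared distances from Y to each site:
|YV1|² = (1−(-2))² + (6−9)² = 9 + 9 = 18
|YV2|² = (1−(-3))² + (6−11)² = 16 + 25 = 41
|YV3|² = (1−(-1))² + (6−3)² = 4 + 9 = 13
|YV4|² = (1−(-1))² + (6−9)² = 4 + 9 = 13
|YV5|² = (1−(-10))² + (6−6)² = 121 + 0 = 121
|YV6|² = (1−(-7))² + (6−7)² = 64 + 1 = 65
Y is equidistant from V3 and V4 (both at squared distance 13), and every other site is strictly farther — so Y lies on the V3–V4 Voronoi edge.

V3 and V4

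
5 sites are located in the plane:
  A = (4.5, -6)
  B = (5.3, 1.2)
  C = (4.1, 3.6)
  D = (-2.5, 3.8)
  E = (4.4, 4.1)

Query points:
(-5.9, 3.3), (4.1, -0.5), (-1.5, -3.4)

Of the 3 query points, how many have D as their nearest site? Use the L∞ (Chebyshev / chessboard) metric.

(-5.9, 3.3) — d to each: A:10.4, B:11.2, C:10, D:3.4, E:10.3 → nearest is D
(4.1, -0.5) — d to each: A:5.5, B:1.7, C:4.1, D:6.6, E:4.6 → nearest is B
(-1.5, -3.4) — d to each: A:6, B:6.8, C:7, D:7.2, E:7.5 → nearest is A
1 of the 3 points has D as nearest.

1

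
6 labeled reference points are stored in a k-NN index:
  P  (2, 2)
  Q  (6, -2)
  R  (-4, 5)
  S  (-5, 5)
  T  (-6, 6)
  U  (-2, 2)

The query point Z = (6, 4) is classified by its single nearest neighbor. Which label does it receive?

P

Compare squared distances (the ordering matches that of the actual distances):
|ZP|² = (6−2)² + (4−2)² = 16 + 4 = 20
|ZQ|² = (6−6)² + (4−(-2))² = 0 + 36 = 36
|ZR|² = (6−(-4))² + (4−5)² = 100 + 1 = 101
|ZS|² = (6−(-5))² + (4−5)² = 121 + 1 = 122
|ZT|² = (6−(-6))² + (4−6)² = 144 + 4 = 148
|ZU|² = (6−(-2))² + (4−2)² = 64 + 4 = 68
P is nearest.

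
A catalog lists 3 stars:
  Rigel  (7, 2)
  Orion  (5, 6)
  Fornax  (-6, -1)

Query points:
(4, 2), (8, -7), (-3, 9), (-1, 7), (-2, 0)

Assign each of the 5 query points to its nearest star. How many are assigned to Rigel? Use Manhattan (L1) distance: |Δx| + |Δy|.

(4, 2) — d to each: Rigel:3, Orion:5, Fornax:13 → nearest is Rigel
(8, -7) — d to each: Rigel:10, Orion:16, Fornax:20 → nearest is Rigel
(-3, 9) — d to each: Rigel:17, Orion:11, Fornax:13 → nearest is Orion
(-1, 7) — d to each: Rigel:13, Orion:7, Fornax:13 → nearest is Orion
(-2, 0) — d to each: Rigel:11, Orion:13, Fornax:5 → nearest is Fornax
2 of the 5 points have Rigel as nearest.

2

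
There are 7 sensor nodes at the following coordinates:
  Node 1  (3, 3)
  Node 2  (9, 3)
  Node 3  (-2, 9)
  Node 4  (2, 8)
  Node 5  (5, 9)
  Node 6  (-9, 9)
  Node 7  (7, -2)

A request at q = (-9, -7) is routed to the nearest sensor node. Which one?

Compare squared distances (the ordering matches that of the actual distances):
d²(q, Node 1) = (-9−3)² + (-7−3)² = 144 + 100 = 244
d²(q, Node 2) = (-9−9)² + (-7−3)² = 324 + 100 = 424
d²(q, Node 3) = (-9−(-2))² + (-7−9)² = 49 + 256 = 305
d²(q, Node 4) = (-9−2)² + (-7−8)² = 121 + 225 = 346
d²(q, Node 5) = (-9−5)² + (-7−9)² = 196 + 256 = 452
d²(q, Node 6) = (-9−(-9))² + (-7−9)² = 0 + 256 = 256
d²(q, Node 7) = (-9−7)² + (-7−(-2))² = 256 + 25 = 281
Node 1 is nearest.

Node 1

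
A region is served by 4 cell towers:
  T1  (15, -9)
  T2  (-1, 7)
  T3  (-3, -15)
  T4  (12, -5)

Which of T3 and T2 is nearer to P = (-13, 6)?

Compare squared distances:
|PT3|² = (-13−(-3))² + (6−(-15))² = 100 + 441 = 541
|PT2|² = (-13−(-1))² + (6−7)² = 144 + 1 = 145
541 > 145, so T2 is closer.

T2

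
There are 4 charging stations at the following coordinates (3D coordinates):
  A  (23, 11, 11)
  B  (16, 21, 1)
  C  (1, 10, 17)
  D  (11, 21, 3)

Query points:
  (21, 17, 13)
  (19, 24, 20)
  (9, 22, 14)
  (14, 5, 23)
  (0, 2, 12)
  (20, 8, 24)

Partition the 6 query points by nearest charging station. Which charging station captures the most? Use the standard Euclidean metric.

A

(21, 17, 13) — d² to each: A:44, B:185, C:465, D:216 → nearest is A
(19, 24, 20) — d² to each: A:266, B:379, C:529, D:362 → nearest is A
(9, 22, 14) — d² to each: A:326, B:219, C:217, D:126 → nearest is D
(14, 5, 23) — d² to each: A:261, B:744, C:230, D:665 → nearest is C
(0, 2, 12) — d² to each: A:611, B:738, C:90, D:563 → nearest is C
(20, 8, 24) — d² to each: A:187, B:714, C:414, D:691 → nearest is A
Tally — A:3, C:2, D:1. A captures the most (3).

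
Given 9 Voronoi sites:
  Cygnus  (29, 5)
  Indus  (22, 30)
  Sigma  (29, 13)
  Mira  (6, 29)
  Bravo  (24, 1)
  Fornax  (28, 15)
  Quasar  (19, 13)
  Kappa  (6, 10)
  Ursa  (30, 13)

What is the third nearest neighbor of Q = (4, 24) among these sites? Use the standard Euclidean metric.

Compare squared distances (the ordering matches that of the actual distances):
d²(Q, Cygnus) = (4−29)² + (24−5)² = 625 + 361 = 986
d²(Q, Indus) = (4−22)² + (24−30)² = 324 + 36 = 360
d²(Q, Sigma) = (4−29)² + (24−13)² = 625 + 121 = 746
d²(Q, Mira) = (4−6)² + (24−29)² = 4 + 25 = 29
d²(Q, Bravo) = (4−24)² + (24−1)² = 400 + 529 = 929
d²(Q, Fornax) = (4−28)² + (24−15)² = 576 + 81 = 657
d²(Q, Quasar) = (4−19)² + (24−13)² = 225 + 121 = 346
d²(Q, Kappa) = (4−6)² + (24−10)² = 4 + 196 = 200
d²(Q, Ursa) = (4−30)² + (24−13)² = 676 + 121 = 797
Sorted ascending: Mira, Kappa, Quasar, Indus, … — the third-nearest is Quasar.

Quasar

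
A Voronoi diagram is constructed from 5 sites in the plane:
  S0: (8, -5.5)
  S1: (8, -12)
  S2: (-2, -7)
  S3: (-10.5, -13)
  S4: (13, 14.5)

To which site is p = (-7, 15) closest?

S4

Compare squared distances (the ordering matches that of the actual distances):
|pS0|² = (-7−8)² + (15−(-5.5))² = 225 + 420.25 = 645.25
|pS1|² = (-7−8)² + (15−(-12))² = 225 + 729 = 954
|pS2|² = (-7−(-2))² + (15−(-7))² = 25 + 484 = 509
|pS3|² = (-7−(-10.5))² + (15−(-13))² = 12.25 + 784 = 796.25
|pS4|² = (-7−13)² + (15−14.5)² = 400 + 0.25 = 400.25
S4 is nearest.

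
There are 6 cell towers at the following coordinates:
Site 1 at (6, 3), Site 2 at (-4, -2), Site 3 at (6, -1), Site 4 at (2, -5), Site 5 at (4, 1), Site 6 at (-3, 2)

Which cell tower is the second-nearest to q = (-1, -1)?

Site 6

Compare squared distances (the ordering matches that of the actual distances):
d²(q, Site 1) = (-1−6)² + (-1−3)² = 49 + 16 = 65
d²(q, Site 2) = (-1−(-4))² + (-1−(-2))² = 9 + 1 = 10
d²(q, Site 3) = (-1−6)² + (-1−(-1))² = 49 + 0 = 49
d²(q, Site 4) = (-1−2)² + (-1−(-5))² = 9 + 16 = 25
d²(q, Site 5) = (-1−4)² + (-1−1)² = 25 + 4 = 29
d²(q, Site 6) = (-1−(-3))² + (-1−2)² = 4 + 9 = 13
Sorted ascending: Site 2, Site 6, Site 4, … — the second-nearest is Site 6.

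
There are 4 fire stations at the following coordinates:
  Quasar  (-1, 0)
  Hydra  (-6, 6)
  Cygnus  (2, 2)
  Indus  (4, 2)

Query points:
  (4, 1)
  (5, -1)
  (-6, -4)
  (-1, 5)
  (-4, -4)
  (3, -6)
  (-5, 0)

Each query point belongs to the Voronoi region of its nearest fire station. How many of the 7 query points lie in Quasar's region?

4

(4, 1) — d² to each: Quasar:26, Hydra:125, Cygnus:5, Indus:1 → nearest is Indus
(5, -1) — d² to each: Quasar:37, Hydra:170, Cygnus:18, Indus:10 → nearest is Indus
(-6, -4) — d² to each: Quasar:41, Hydra:100, Cygnus:100, Indus:136 → nearest is Quasar
(-1, 5) — d² to each: Quasar:25, Hydra:26, Cygnus:18, Indus:34 → nearest is Cygnus
(-4, -4) — d² to each: Quasar:25, Hydra:104, Cygnus:72, Indus:100 → nearest is Quasar
(3, -6) — d² to each: Quasar:52, Hydra:225, Cygnus:65, Indus:65 → nearest is Quasar
(-5, 0) — d² to each: Quasar:16, Hydra:37, Cygnus:53, Indus:85 → nearest is Quasar
4 of the 7 points have Quasar as nearest.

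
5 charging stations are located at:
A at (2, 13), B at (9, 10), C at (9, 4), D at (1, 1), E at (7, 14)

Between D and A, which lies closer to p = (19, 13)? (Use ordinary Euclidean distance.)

Compare squared distances:
|pD|² = (19−1)² + (13−1)² = 324 + 144 = 468
|pA|² = (19−2)² + (13−13)² = 289 + 0 = 289
468 > 289, so A is closer.

A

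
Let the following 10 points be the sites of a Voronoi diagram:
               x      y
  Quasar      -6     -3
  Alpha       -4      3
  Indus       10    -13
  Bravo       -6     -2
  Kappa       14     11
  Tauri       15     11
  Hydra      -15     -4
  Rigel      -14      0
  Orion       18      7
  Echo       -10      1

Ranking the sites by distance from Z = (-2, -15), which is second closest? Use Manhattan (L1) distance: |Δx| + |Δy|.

Quasar

d(Z, Quasar) = 4 + 12 = 16
d(Z, Alpha) = 2 + 18 = 20
d(Z, Indus) = 12 + 2 = 14
d(Z, Bravo) = 4 + 13 = 17
d(Z, Kappa) = 16 + 26 = 42
d(Z, Tauri) = 17 + 26 = 43
d(Z, Hydra) = 13 + 11 = 24
d(Z, Rigel) = 12 + 15 = 27
d(Z, Orion) = 20 + 22 = 42
d(Z, Echo) = 8 + 16 = 24
Sorted ascending: Indus, Quasar, Bravo, … — the second-nearest is Quasar.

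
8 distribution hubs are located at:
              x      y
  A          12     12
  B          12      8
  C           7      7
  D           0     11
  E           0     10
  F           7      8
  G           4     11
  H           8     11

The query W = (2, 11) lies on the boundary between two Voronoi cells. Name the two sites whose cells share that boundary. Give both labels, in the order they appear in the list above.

Squared distances from W to each site:
|WA|² = (2−12)² + (11−12)² = 100 + 1 = 101
|WB|² = (2−12)² + (11−8)² = 100 + 9 = 109
|WC|² = (2−7)² + (11−7)² = 25 + 16 = 41
|WD|² = (2−0)² + (11−11)² = 4 + 0 = 4
|WE|² = (2−0)² + (11−10)² = 4 + 1 = 5
|WF|² = (2−7)² + (11−8)² = 25 + 9 = 34
|WG|² = (2−4)² + (11−11)² = 4 + 0 = 4
|WH|² = (2−8)² + (11−11)² = 36 + 0 = 36
W is equidistant from D and G (both at squared distance 4), and every other site is strictly farther — so W lies on the D–G Voronoi edge.

D and G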